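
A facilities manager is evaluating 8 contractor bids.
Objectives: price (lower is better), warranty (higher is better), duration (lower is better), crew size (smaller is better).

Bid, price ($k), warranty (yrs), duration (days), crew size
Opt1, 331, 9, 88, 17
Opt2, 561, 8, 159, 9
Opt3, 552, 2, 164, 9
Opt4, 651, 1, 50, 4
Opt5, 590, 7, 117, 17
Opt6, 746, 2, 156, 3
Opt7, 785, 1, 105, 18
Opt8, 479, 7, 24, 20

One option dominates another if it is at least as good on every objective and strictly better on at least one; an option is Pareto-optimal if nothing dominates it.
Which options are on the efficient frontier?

Opt1: not dominated (best price).
Opt2: not dominated.
Opt3: not dominated.
Opt4: not dominated.
Opt5: dominated by Opt1 (price 331≤590, warranty 9≥7, duration 88≤117, crew size 17≤17).
Opt6: not dominated (best crew size).
Opt7: dominated by Opt1 (price 331≤785, warranty 9≥1, duration 88≤105, crew size 17≤18).
Opt8: not dominated (best duration).

Opt1, Opt2, Opt3, Opt4, Opt6, Opt8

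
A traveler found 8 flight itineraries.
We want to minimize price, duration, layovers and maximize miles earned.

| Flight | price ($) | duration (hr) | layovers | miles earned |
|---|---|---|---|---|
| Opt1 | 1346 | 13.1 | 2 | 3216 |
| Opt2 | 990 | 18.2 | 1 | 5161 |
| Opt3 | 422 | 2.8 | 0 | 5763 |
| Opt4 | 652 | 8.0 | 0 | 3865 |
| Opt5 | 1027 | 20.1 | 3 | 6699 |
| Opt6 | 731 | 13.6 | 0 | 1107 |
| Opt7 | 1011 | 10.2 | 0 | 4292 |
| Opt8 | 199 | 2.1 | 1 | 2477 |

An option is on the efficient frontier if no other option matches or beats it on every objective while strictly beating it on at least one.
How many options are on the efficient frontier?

Opt1: dominated by Opt3 (price 422≤1346, duration 2.8≤13.1, layovers 0≤2, miles earned 5763≥3216).
Opt2: dominated by Opt3 (price 422≤990, duration 2.8≤18.2, layovers 0≤1, miles earned 5763≥5161).
Opt3: not dominated.
Opt4: dominated by Opt3 (price 422≤652, duration 2.8≤8.0, layovers 0≤0, miles earned 5763≥3865).
Opt5: not dominated (best miles earned).
Opt6: dominated by Opt3 (price 422≤731, duration 2.8≤13.6, layovers 0≤0, miles earned 5763≥1107).
Opt7: dominated by Opt3 (price 422≤1011, duration 2.8≤10.2, layovers 0≤0, miles earned 5763≥4292).
Opt8: not dominated (best price).
Pareto-optimal: Opt3, Opt5, Opt8 → 3.

3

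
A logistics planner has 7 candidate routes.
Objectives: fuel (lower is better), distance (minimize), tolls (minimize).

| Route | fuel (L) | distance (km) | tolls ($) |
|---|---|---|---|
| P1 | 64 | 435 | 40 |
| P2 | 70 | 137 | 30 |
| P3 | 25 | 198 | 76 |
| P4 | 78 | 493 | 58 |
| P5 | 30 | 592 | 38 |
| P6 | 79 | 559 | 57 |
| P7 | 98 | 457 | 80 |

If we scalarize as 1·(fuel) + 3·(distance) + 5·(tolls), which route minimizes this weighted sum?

P2

P1: 1·64 + 3·435 + 5·40 = 1569
P2: 1·70 + 3·137 + 5·30 = 631
P3: 1·25 + 3·198 + 5·76 = 999
P4: 1·78 + 3·493 + 5·58 = 1847
P5: 1·30 + 3·592 + 5·38 = 1996
P6: 1·79 + 3·559 + 5·57 = 2041
P7: 1·98 + 3·457 + 5·80 = 1869
Lowest: P2 at 631.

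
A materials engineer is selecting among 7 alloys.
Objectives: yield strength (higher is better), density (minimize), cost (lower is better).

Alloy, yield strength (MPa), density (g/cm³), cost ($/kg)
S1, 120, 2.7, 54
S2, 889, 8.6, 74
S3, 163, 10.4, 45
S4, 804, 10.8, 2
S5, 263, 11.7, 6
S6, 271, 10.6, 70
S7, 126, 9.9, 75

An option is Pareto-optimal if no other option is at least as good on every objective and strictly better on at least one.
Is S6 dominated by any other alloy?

No

S1: worse on yield strength (120 vs 271).
S2: worse on cost (74 vs 70).
S3: worse on yield strength (163 vs 271).
S4: worse on density (10.8 vs 10.6).
S5: worse on yield strength (263 vs 271).
S7: worse on yield strength (126 vs 271).
No option is at least as good as S6 on every objective and strictly better on one.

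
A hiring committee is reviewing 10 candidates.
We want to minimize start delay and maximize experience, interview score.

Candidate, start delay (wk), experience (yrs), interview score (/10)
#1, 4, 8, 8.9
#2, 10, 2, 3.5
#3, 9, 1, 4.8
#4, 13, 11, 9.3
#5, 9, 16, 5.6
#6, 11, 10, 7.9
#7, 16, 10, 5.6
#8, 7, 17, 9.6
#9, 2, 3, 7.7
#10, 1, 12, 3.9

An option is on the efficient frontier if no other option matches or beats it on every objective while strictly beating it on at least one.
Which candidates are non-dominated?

#1, #8, #9, #10

#1: not dominated.
#2: dominated by #1 (start delay 4≤10, experience 8≥2, interview score 8.9≥3.5).
#3: dominated by #1 (start delay 4≤9, experience 8≥1, interview score 8.9≥4.8).
#4: dominated by #8 (start delay 7≤13, experience 17≥11, interview score 9.6≥9.3).
#5: dominated by #8 (start delay 7≤9, experience 17≥16, interview score 9.6≥5.6).
#6: dominated by #8 (start delay 7≤11, experience 17≥10, interview score 9.6≥7.9).
#7: dominated by #4 (start delay 13≤16, experience 11≥10, interview score 9.3≥5.6).
#8: not dominated (best experience).
#9: not dominated.
#10: not dominated (best start delay).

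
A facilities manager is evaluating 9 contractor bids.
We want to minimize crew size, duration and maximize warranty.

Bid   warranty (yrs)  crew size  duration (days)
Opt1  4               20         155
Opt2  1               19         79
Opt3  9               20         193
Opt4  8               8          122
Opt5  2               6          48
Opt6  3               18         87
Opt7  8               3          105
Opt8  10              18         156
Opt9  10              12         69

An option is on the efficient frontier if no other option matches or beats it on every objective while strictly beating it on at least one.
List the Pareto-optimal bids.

Opt5, Opt7, Opt9

Opt1: dominated by Opt4 (warranty 8≥4, crew size 8≤20, duration 122≤155).
Opt2: dominated by Opt5 (warranty 2≥1, crew size 6≤19, duration 48≤79).
Opt3: dominated by Opt8 (warranty 10≥9, crew size 18≤20, duration 156≤193).
Opt4: dominated by Opt7 (warranty 8≥8, crew size 3≤8, duration 105≤122).
Opt5: not dominated (best duration).
Opt6: dominated by Opt9 (warranty 10≥3, crew size 12≤18, duration 69≤87).
Opt7: not dominated (best crew size).
Opt8: dominated by Opt9 (warranty 10≥10, crew size 12≤18, duration 69≤156).
Opt9: not dominated.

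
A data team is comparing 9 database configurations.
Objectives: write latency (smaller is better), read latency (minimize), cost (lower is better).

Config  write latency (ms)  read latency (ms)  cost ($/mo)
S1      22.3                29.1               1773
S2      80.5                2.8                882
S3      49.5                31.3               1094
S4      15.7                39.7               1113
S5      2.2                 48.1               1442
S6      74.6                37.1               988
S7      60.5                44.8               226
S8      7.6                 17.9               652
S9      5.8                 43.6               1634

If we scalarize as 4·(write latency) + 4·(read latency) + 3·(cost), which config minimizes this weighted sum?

S1: 4·22.3 + 4·29.1 + 3·1773 = 5524.6
S2: 4·80.5 + 4·2.8 + 3·882 = 2979.2
S3: 4·49.5 + 4·31.3 + 3·1094 = 3605.2
S4: 4·15.7 + 4·39.7 + 3·1113 = 3560.6
S5: 4·2.2 + 4·48.1 + 3·1442 = 4527.2
S6: 4·74.6 + 4·37.1 + 3·988 = 3410.8
S7: 4·60.5 + 4·44.8 + 3·226 = 1099.2
S8: 4·7.6 + 4·17.9 + 3·652 = 2058.0
S9: 4·5.8 + 4·43.6 + 3·1634 = 5099.6
Lowest: S7 at 1099.2.

S7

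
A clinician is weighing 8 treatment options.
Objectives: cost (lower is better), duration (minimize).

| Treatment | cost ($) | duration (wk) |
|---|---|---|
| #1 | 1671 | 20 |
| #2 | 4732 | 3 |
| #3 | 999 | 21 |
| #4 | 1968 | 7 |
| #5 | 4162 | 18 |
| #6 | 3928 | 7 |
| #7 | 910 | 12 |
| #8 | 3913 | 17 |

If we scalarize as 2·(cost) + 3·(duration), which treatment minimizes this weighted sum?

#1: 2·1671 + 3·20 = 3402
#2: 2·4732 + 3·3 = 9473
#3: 2·999 + 3·21 = 2061
#4: 2·1968 + 3·7 = 3957
#5: 2·4162 + 3·18 = 8378
#6: 2·3928 + 3·7 = 7877
#7: 2·910 + 3·12 = 1856
#8: 2·3913 + 3·17 = 7877
Lowest: #7 at 1856.

#7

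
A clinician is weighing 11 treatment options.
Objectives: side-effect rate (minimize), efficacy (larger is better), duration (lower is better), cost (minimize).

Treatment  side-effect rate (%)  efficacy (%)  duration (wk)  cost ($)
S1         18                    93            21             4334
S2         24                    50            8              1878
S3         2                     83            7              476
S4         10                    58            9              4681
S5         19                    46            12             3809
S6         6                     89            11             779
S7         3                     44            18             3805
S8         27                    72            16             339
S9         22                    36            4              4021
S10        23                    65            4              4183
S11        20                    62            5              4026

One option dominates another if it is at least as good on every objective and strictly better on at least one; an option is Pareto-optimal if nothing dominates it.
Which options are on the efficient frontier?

S1: not dominated (best efficacy).
S2: dominated by S3 (side-effect rate 2≤24, efficacy 83≥50, duration 7≤8, cost 476≤1878).
S3: not dominated (best side-effect rate).
S4: dominated by S3 (side-effect rate 2≤10, efficacy 83≥58, duration 7≤9, cost 476≤4681).
S5: dominated by S3 (side-effect rate 2≤19, efficacy 83≥46, duration 7≤12, cost 476≤3809).
S6: not dominated.
S7: dominated by S3 (side-effect rate 2≤3, efficacy 83≥44, duration 7≤18, cost 476≤3805).
S8: not dominated (best cost).
S9: not dominated.
S10: not dominated.
S11: not dominated.

S1, S3, S6, S8, S9, S10, S11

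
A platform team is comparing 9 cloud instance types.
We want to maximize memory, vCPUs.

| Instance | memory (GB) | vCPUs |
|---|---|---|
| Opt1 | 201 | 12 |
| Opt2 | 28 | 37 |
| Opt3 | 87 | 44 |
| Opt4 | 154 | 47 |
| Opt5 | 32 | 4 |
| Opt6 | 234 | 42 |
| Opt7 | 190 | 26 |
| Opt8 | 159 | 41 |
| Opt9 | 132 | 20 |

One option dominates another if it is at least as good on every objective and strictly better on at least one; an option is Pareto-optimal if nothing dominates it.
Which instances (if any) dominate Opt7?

Opt6

Opt6: memory 234≥190, vCPUs 42≥26 — dominates Opt7.
Others (Opt1, Opt2, Opt3, Opt4, Opt5, Opt8, Opt9) are each worse than Opt7 on at least one objective.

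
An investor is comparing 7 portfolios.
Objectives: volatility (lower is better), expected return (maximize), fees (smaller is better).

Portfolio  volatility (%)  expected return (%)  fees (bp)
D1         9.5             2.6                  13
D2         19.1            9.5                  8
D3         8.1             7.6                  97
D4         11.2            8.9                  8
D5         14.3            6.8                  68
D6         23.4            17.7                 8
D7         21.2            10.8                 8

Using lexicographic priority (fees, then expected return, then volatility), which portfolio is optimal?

D6

First minimize fees: best is 8, kept {D2, D4, D6, D7}.
Then maximize expected return: best is 17.7, kept {D6}.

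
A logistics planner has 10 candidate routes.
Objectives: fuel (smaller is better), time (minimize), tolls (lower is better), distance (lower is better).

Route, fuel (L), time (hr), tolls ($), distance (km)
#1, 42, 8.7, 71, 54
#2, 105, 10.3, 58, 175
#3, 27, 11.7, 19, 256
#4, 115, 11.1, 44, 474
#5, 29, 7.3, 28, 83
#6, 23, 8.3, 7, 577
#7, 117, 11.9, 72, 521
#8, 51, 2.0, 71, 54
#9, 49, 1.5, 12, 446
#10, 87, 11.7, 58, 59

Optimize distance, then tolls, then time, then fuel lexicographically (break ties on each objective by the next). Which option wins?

#8

First minimize distance: best is 54, kept {#1, #8}.
Then minimize tolls: best is 71, kept {#1, #8}.
Then minimize time: best is 2.0, kept {#8}.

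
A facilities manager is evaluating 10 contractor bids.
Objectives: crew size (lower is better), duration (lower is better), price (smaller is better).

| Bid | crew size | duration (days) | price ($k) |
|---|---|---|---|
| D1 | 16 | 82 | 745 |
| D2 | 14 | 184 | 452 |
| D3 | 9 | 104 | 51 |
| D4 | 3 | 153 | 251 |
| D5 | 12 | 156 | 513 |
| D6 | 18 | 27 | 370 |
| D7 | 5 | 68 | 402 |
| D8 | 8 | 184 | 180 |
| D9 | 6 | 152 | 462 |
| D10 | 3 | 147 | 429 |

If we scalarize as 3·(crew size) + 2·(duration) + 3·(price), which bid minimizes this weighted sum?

D1: 3·16 + 2·82 + 3·745 = 2447
D2: 3·14 + 2·184 + 3·452 = 1766
D3: 3·9 + 2·104 + 3·51 = 388
D4: 3·3 + 2·153 + 3·251 = 1068
D5: 3·12 + 2·156 + 3·513 = 1887
D6: 3·18 + 2·27 + 3·370 = 1218
D7: 3·5 + 2·68 + 3·402 = 1357
D8: 3·8 + 2·184 + 3·180 = 932
D9: 3·6 + 2·152 + 3·462 = 1708
D10: 3·3 + 2·147 + 3·429 = 1590
Lowest: D3 at 388.

D3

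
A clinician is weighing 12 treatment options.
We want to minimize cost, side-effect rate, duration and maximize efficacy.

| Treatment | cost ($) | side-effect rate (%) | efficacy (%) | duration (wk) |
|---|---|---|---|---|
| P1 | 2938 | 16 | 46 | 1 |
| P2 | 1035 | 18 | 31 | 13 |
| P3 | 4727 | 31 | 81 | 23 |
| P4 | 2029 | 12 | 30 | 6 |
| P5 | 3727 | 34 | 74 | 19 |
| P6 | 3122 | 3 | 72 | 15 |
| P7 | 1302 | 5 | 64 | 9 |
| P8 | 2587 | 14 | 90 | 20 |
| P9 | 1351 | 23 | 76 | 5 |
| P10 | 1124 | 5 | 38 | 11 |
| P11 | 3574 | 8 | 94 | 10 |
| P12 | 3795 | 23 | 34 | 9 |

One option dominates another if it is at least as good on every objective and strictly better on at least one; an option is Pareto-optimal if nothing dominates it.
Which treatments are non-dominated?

P1: not dominated (best duration).
P2: not dominated (best cost).
P3: dominated by P8 (cost 2587≤4727, side-effect rate 14≤31, efficacy 90≥81, duration 20≤23).
P4: not dominated.
P5: dominated by P9 (cost 1351≤3727, side-effect rate 23≤34, efficacy 76≥74, duration 5≤19).
P6: not dominated (best side-effect rate).
P7: not dominated.
P8: not dominated.
P9: not dominated.
P10: not dominated.
P11: not dominated (best efficacy).
P12: dominated by P1 (cost 2938≤3795, side-effect rate 16≤23, efficacy 46≥34, duration 1≤9).

P1, P2, P4, P6, P7, P8, P9, P10, P11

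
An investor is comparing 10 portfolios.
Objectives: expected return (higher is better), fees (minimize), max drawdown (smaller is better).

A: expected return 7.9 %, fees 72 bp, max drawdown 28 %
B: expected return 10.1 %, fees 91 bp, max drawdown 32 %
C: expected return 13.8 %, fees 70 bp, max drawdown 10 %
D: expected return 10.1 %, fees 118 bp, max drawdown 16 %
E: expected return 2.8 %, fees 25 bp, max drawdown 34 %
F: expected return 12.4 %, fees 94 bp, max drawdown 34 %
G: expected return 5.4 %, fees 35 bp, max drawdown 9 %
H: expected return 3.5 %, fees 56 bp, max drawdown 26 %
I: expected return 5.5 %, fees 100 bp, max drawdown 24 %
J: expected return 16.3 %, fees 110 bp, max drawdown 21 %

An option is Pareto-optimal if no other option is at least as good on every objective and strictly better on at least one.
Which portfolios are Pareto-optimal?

A: dominated by C (expected return 13.8≥7.9, fees 70≤72, max drawdown 10≤28).
B: dominated by C (expected return 13.8≥10.1, fees 70≤91, max drawdown 10≤32).
C: not dominated.
D: dominated by C (expected return 13.8≥10.1, fees 70≤118, max drawdown 10≤16).
E: not dominated (best fees).
F: dominated by C (expected return 13.8≥12.4, fees 70≤94, max drawdown 10≤34).
G: not dominated (best max drawdown).
H: dominated by G (expected return 5.4≥3.5, fees 35≤56, max drawdown 9≤26).
I: dominated by C (expected return 13.8≥5.5, fees 70≤100, max drawdown 10≤24).
J: not dominated (best expected return).

C, E, G, J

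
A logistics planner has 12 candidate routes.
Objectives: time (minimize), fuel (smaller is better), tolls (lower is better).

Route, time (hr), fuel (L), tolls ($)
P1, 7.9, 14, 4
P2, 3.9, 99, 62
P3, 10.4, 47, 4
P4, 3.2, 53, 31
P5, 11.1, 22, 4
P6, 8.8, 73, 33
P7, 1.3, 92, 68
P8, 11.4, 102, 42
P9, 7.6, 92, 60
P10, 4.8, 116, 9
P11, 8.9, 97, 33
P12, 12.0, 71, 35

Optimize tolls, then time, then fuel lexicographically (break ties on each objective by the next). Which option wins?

First minimize tolls: best is 4, kept {P1, P3, P5}.
Then minimize time: best is 7.9, kept {P1}.

P1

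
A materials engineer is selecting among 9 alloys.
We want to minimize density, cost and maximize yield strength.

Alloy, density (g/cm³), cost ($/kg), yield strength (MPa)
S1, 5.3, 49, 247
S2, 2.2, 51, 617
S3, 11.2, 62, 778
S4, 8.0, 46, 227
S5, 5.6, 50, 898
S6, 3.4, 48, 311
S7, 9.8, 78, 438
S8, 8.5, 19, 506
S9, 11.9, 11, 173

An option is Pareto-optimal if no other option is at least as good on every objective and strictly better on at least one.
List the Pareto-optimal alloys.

S2, S4, S5, S6, S8, S9

S1: dominated by S6 (density 3.4≤5.3, cost 48≤49, yield strength 311≥247).
S2: not dominated (best density).
S3: dominated by S5 (density 5.6≤11.2, cost 50≤62, yield strength 898≥778).
S4: not dominated.
S5: not dominated (best yield strength).
S6: not dominated.
S7: dominated by S2 (density 2.2≤9.8, cost 51≤78, yield strength 617≥438).
S8: not dominated.
S9: not dominated (best cost).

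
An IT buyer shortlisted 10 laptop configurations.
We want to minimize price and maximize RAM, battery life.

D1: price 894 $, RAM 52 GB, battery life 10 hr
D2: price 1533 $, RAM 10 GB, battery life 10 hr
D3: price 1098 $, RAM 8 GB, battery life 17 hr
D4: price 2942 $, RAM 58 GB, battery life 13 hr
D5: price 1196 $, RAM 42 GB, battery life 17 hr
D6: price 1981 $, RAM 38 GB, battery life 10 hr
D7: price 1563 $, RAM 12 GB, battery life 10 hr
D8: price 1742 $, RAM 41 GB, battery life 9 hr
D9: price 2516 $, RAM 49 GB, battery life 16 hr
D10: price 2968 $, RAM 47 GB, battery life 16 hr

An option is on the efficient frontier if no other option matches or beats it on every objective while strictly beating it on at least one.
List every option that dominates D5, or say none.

none

D1: worse on battery life (10 vs 17).
D2: worse on price (1533 vs 1196).
D3: worse on RAM (8 vs 42).
D4: worse on price (2942 vs 1196).
D6: worse on price (1981 vs 1196).
D7: worse on price (1563 vs 1196).
D8: worse on price (1742 vs 1196).
D9: worse on price (2516 vs 1196).
D10: worse on price (2968 vs 1196).
No option dominates D5.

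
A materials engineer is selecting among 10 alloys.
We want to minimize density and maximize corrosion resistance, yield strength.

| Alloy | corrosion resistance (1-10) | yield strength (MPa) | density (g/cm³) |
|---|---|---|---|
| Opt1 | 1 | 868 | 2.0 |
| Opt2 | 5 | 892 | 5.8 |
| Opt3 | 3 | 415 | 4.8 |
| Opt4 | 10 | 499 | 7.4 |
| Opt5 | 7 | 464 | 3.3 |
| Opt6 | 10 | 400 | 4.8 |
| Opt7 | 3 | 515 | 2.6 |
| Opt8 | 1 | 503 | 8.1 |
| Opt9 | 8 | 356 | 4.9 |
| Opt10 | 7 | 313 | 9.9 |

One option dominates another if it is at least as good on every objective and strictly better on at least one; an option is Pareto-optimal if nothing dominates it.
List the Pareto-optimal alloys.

Opt1, Opt2, Opt4, Opt5, Opt6, Opt7

Opt1: not dominated (best density).
Opt2: not dominated (best yield strength).
Opt3: dominated by Opt5 (corrosion resistance 7≥3, yield strength 464≥415, density 3.3≤4.8).
Opt4: not dominated.
Opt5: not dominated.
Opt6: not dominated.
Opt7: not dominated.
Opt8: dominated by Opt1 (corrosion resistance 1≥1, yield strength 868≥503, density 2.0≤8.1).
Opt9: dominated by Opt6 (corrosion resistance 10≥8, yield strength 400≥356, density 4.8≤4.9).
Opt10: dominated by Opt4 (corrosion resistance 10≥7, yield strength 499≥313, density 7.4≤9.9).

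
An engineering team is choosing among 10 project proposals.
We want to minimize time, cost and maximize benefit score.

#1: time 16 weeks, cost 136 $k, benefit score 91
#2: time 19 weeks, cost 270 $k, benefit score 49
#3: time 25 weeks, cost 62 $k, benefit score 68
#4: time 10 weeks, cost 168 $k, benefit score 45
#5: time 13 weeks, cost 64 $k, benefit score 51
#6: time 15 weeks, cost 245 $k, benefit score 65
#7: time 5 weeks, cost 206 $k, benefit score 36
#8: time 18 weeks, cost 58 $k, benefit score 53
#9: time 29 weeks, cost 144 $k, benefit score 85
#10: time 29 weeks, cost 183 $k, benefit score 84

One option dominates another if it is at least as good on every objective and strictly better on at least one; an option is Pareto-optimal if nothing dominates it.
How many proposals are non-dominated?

#1: not dominated (best benefit score).
#2: dominated by #1 (time 16≤19, cost 136≤270, benefit score 91≥49).
#3: not dominated.
#4: not dominated.
#5: not dominated.
#6: not dominated.
#7: not dominated (best time).
#8: not dominated (best cost).
#9: dominated by #1 (time 16≤29, cost 136≤144, benefit score 91≥85).
#10: dominated by #1 (time 16≤29, cost 136≤183, benefit score 91≥84).
Pareto-optimal: #1, #3, #4, #5, #6, #7, #8 → 7.

7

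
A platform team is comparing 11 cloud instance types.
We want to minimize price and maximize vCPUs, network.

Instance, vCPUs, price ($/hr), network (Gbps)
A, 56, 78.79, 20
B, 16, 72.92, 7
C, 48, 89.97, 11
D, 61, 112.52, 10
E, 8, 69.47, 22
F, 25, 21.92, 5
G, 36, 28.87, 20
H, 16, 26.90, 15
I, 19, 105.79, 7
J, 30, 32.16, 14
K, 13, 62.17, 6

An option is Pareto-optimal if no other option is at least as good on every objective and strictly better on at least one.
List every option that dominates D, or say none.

A: worse on vCPUs (56 vs 61).
B: worse on vCPUs (16 vs 61).
C: worse on vCPUs (48 vs 61).
E: worse on vCPUs (8 vs 61).
F: worse on vCPUs (25 vs 61).
G: worse on vCPUs (36 vs 61).
H: worse on vCPUs (16 vs 61).
I: worse on vCPUs (19 vs 61).
J: worse on vCPUs (30 vs 61).
K: worse on vCPUs (13 vs 61).
No option dominates D.

none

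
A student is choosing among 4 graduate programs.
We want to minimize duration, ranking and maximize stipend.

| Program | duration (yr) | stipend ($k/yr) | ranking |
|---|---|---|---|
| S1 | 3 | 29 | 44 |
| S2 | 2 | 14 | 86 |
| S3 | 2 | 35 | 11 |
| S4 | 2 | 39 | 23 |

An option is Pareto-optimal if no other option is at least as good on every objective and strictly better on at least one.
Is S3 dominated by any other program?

No

S1: worse on duration (3 vs 2).
S2: worse on stipend (14 vs 35).
S4: worse on ranking (23 vs 11).
No option is at least as good as S3 on every objective and strictly better on one.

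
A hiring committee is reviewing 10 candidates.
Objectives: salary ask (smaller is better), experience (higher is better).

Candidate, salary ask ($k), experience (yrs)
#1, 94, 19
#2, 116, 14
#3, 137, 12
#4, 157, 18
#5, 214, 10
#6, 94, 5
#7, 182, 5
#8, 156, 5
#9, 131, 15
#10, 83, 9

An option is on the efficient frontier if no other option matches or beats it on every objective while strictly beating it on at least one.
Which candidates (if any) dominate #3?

#1: salary ask 94≤137, experience 19≥12 — dominates #3.
#2: salary ask 116≤137, experience 14≥12 — dominates #3.
#9: salary ask 131≤137, experience 15≥12 — dominates #3.
Others (#4, #5, #6, #7, #8, #10) are each worse than #3 on at least one objective.

#1, #2, #9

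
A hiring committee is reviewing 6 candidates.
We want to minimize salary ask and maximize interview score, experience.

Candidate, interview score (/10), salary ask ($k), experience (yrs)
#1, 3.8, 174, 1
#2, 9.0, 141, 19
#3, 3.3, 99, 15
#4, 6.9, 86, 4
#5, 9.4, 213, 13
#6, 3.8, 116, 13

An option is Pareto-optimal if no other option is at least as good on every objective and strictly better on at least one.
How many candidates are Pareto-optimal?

5

#1: dominated by #2 (interview score 9.0≥3.8, salary ask 141≤174, experience 19≥1).
#2: not dominated (best experience).
#3: not dominated.
#4: not dominated (best salary ask).
#5: not dominated (best interview score).
#6: not dominated.
Pareto-optimal: #2, #3, #4, #5, #6 → 5.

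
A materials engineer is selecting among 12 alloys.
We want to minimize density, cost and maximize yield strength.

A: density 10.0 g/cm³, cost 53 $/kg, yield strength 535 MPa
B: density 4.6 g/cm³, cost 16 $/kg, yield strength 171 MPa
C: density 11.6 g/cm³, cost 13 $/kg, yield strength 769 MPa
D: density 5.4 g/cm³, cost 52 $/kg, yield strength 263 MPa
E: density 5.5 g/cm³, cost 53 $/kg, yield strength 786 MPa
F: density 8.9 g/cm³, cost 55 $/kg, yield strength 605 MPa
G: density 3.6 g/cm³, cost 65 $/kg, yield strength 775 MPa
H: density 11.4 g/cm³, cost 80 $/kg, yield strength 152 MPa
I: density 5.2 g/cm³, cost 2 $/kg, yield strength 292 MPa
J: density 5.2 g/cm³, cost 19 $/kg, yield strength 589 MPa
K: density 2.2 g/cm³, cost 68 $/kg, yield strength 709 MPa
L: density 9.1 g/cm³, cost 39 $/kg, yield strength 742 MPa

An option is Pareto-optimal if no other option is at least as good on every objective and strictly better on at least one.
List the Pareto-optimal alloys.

A: dominated by E (density 5.5≤10.0, cost 53≤53, yield strength 786≥535).
B: not dominated.
C: not dominated.
D: dominated by I (density 5.2≤5.4, cost 2≤52, yield strength 292≥263).
E: not dominated (best yield strength).
F: dominated by E (density 5.5≤8.9, cost 53≤55, yield strength 786≥605).
G: not dominated.
H: dominated by A (density 10.0≤11.4, cost 53≤80, yield strength 535≥152).
I: not dominated (best cost).
J: not dominated.
K: not dominated (best density).
L: not dominated.

B, C, E, G, I, J, K, L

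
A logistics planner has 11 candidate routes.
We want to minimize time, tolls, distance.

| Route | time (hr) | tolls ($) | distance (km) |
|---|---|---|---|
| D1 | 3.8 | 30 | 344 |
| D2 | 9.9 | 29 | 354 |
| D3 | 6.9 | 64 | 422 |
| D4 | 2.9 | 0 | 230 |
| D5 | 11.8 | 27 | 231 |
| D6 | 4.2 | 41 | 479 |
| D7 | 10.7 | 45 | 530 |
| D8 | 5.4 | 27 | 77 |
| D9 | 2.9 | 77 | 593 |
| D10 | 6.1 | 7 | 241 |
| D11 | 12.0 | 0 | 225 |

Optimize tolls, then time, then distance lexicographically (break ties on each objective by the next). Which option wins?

First minimize tolls: best is 0, kept {D4, D11}.
Then minimize time: best is 2.9, kept {D4}.

D4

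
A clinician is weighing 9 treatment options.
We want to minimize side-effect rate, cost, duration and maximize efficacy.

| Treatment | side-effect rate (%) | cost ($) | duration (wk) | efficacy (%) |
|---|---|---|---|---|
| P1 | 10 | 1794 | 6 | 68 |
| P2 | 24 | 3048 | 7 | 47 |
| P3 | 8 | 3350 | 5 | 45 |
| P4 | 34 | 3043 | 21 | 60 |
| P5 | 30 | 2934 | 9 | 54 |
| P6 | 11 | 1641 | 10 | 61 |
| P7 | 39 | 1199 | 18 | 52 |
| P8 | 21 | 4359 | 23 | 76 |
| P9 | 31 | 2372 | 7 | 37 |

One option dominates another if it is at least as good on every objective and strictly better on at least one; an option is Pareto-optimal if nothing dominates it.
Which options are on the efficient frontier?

P1: not dominated.
P2: dominated by P1 (side-effect rate 10≤24, cost 1794≤3048, duration 6≤7, efficacy 68≥47).
P3: not dominated (best side-effect rate).
P4: dominated by P1 (side-effect rate 10≤34, cost 1794≤3043, duration 6≤21, efficacy 68≥60).
P5: dominated by P1 (side-effect rate 10≤30, cost 1794≤2934, duration 6≤9, efficacy 68≥54).
P6: not dominated.
P7: not dominated (best cost).
P8: not dominated (best efficacy).
P9: dominated by P1 (side-effect rate 10≤31, cost 1794≤2372, duration 6≤7, efficacy 68≥37).

P1, P3, P6, P7, P8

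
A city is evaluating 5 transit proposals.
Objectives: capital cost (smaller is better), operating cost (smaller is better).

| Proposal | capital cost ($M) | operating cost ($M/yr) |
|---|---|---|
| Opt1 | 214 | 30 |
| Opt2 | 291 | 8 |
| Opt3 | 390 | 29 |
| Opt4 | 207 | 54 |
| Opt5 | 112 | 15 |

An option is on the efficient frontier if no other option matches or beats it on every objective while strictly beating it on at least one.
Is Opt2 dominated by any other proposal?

Opt1: worse on operating cost (30 vs 8).
Opt3: worse on capital cost (390 vs 291).
Opt4: worse on operating cost (54 vs 8).
Opt5: worse on operating cost (15 vs 8).
No option is at least as good as Opt2 on every objective and strictly better on one.

No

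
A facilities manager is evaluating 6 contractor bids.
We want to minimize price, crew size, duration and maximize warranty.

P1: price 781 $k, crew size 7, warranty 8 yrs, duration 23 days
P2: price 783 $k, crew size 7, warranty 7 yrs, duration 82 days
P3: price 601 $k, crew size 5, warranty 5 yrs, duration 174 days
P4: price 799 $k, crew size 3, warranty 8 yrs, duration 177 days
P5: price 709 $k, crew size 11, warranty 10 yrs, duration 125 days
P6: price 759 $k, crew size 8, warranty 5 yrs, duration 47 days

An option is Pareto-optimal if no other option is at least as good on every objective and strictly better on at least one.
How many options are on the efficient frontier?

P1: not dominated (best duration).
P2: dominated by P1 (price 781≤783, crew size 7≤7, warranty 8≥7, duration 23≤82).
P3: not dominated (best price).
P4: not dominated (best crew size).
P5: not dominated (best warranty).
P6: not dominated.
Pareto-optimal: P1, P3, P4, P5, P6 → 5.

5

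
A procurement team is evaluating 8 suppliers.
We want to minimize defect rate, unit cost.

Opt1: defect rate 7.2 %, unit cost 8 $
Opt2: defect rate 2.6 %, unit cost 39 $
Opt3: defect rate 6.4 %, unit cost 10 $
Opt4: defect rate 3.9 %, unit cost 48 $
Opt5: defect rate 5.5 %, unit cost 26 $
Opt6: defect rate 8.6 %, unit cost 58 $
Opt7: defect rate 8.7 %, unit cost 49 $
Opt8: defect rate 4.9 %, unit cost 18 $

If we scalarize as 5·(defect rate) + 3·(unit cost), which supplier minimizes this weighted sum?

Opt1

Opt1: 5·7.2 + 3·8 = 60.0
Opt2: 5·2.6 + 3·39 = 130.0
Opt3: 5·6.4 + 3·10 = 62.0
Opt4: 5·3.9 + 3·48 = 163.5
Opt5: 5·5.5 + 3·26 = 105.5
Opt6: 5·8.6 + 3·58 = 217.0
Opt7: 5·8.7 + 3·49 = 190.5
Opt8: 5·4.9 + 3·18 = 78.5
Lowest: Opt1 at 60.0.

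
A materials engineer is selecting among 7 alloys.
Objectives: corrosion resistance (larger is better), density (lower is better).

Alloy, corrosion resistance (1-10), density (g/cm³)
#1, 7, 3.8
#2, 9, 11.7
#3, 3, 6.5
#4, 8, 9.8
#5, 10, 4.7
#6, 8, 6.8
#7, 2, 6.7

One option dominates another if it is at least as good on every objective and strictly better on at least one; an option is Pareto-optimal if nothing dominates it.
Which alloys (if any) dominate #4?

#5, #6

#5: corrosion resistance 10≥8, density 4.7≤9.8 — dominates #4.
#6: corrosion resistance 8≥8, density 6.8≤9.8 — dominates #4.
Others (#1, #2, #3, #7) are each worse than #4 on at least one objective.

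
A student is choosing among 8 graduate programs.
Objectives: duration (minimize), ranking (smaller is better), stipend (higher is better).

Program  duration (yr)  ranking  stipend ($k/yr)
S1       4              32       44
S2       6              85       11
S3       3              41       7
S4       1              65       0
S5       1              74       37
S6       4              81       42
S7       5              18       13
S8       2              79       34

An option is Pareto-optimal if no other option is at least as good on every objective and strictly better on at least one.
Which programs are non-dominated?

S1: not dominated (best stipend).
S2: dominated by S1 (duration 4≤6, ranking 32≤85, stipend 44≥11).
S3: not dominated.
S4: not dominated.
S5: not dominated.
S6: dominated by S1 (duration 4≤4, ranking 32≤81, stipend 44≥42).
S7: not dominated (best ranking).
S8: dominated by S5 (duration 1≤2, ranking 74≤79, stipend 37≥34).

S1, S3, S4, S5, S7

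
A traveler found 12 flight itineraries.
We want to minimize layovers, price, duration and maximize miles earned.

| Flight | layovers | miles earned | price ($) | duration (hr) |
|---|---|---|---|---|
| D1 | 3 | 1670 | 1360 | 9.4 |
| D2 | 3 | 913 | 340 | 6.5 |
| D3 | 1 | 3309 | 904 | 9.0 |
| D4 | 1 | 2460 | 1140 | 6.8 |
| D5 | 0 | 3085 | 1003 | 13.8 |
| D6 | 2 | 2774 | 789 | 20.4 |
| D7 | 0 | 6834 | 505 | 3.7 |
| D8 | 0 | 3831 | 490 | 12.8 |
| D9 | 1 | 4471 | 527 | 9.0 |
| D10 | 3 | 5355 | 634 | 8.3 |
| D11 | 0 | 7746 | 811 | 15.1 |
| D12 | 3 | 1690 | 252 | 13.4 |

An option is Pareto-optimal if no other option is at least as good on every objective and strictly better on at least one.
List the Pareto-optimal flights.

D1: dominated by D3 (layovers 1≤3, miles earned 3309≥1670, price 904≤1360, duration 9.0≤9.4).
D2: not dominated.
D3: dominated by D7 (layovers 0≤1, miles earned 6834≥3309, price 505≤904, duration 3.7≤9.0).
D4: dominated by D7 (layovers 0≤1, miles earned 6834≥2460, price 505≤1140, duration 3.7≤6.8).
D5: dominated by D7 (layovers 0≤0, miles earned 6834≥3085, price 505≤1003, duration 3.7≤13.8).
D6: dominated by D7 (layovers 0≤2, miles earned 6834≥2774, price 505≤789, duration 3.7≤20.4).
D7: not dominated (best duration).
D8: not dominated.
D9: dominated by D7 (layovers 0≤1, miles earned 6834≥4471, price 505≤527, duration 3.7≤9.0).
D10: dominated by D7 (layovers 0≤3, miles earned 6834≥5355, price 505≤634, duration 3.7≤8.3).
D11: not dominated (best miles earned).
D12: not dominated (best price).

D2, D7, D8, D11, D12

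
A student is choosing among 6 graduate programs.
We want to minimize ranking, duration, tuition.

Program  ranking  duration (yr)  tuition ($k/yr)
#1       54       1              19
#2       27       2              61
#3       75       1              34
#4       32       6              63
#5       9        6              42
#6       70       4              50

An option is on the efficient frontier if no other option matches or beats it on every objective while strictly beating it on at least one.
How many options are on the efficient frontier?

3

#1: not dominated (best tuition).
#2: not dominated.
#3: dominated by #1 (ranking 54≤75, duration 1≤1, tuition 19≤34).
#4: dominated by #2 (ranking 27≤32, duration 2≤6, tuition 61≤63).
#5: not dominated (best ranking).
#6: dominated by #1 (ranking 54≤70, duration 1≤4, tuition 19≤50).
Pareto-optimal: #1, #2, #5 → 3.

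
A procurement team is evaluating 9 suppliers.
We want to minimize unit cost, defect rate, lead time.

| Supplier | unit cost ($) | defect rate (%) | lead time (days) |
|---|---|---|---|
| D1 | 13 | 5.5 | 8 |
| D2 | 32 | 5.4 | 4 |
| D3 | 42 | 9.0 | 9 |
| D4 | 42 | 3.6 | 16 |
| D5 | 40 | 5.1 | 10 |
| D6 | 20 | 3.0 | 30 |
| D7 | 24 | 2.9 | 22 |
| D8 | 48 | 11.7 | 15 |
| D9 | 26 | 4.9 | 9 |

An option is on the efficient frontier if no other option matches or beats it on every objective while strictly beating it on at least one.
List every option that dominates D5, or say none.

D9: unit cost 26≤40, defect rate 4.9≤5.1, lead time 9≤10 — dominates D5.
Others (D1, D2, D3, D4, D6, D7, D8) are each worse than D5 on at least one objective.

D9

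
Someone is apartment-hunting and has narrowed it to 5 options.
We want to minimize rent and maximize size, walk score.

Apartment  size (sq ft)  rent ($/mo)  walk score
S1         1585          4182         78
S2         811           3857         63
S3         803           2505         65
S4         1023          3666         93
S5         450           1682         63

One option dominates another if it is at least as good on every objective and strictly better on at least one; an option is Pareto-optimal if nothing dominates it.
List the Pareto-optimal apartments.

S1: not dominated (best size).
S2: dominated by S4 (size 1023≥811, rent 3666≤3857, walk score 93≥63).
S3: not dominated.
S4: not dominated (best walk score).
S5: not dominated (best rent).

S1, S3, S4, S5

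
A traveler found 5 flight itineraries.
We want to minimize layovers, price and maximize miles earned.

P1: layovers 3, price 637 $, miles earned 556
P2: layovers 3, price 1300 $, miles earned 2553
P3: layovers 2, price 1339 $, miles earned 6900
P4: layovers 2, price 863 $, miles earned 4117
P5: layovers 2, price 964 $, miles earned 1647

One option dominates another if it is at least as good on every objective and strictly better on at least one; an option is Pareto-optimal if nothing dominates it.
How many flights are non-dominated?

3

P1: not dominated (best price).
P2: dominated by P4 (layovers 2≤3, price 863≤1300, miles earned 4117≥2553).
P3: not dominated (best miles earned).
P4: not dominated.
P5: dominated by P4 (layovers 2≤2, price 863≤964, miles earned 4117≥1647).
Pareto-optimal: P1, P3, P4 → 3.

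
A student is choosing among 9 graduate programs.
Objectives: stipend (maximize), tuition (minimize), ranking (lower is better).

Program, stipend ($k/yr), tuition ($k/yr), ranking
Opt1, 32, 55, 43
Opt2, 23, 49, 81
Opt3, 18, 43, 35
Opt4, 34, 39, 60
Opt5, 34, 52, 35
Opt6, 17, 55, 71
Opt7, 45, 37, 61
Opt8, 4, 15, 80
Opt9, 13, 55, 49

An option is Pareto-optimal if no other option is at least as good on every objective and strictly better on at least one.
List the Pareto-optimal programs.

Opt3, Opt4, Opt5, Opt7, Opt8

Opt1: dominated by Opt5 (stipend 34≥32, tuition 52≤55, ranking 35≤43).
Opt2: dominated by Opt4 (stipend 34≥23, tuition 39≤49, ranking 60≤81).
Opt3: not dominated.
Opt4: not dominated.
Opt5: not dominated.
Opt6: dominated by Opt1 (stipend 32≥17, tuition 55≤55, ranking 43≤71).
Opt7: not dominated (best stipend).
Opt8: not dominated (best tuition).
Opt9: dominated by Opt1 (stipend 32≥13, tuition 55≤55, ranking 43≤49).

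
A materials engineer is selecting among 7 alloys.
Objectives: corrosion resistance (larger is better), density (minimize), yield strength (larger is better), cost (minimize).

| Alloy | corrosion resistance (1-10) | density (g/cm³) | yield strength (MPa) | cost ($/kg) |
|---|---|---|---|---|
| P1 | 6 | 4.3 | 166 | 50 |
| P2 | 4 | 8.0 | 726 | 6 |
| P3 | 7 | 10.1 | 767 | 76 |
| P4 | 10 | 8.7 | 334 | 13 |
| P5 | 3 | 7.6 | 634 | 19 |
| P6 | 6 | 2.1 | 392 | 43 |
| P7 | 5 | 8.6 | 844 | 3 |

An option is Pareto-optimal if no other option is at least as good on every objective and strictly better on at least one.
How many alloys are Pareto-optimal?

6

P1: dominated by P6 (corrosion resistance 6≥6, density 2.1≤4.3, yield strength 392≥166, cost 43≤50).
P2: not dominated.
P3: not dominated.
P4: not dominated (best corrosion resistance).
P5: not dominated.
P6: not dominated (best density).
P7: not dominated (best yield strength).
Pareto-optimal: P2, P3, P4, P5, P6, P7 → 6.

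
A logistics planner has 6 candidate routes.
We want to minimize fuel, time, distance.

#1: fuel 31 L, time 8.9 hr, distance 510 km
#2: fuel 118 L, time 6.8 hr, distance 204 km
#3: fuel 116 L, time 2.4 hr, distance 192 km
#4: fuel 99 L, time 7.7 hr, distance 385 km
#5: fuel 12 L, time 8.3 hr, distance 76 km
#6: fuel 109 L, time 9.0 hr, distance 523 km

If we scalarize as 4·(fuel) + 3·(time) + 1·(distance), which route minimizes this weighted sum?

#5

#1: 4·31 + 3·8.9 + 1·510 = 660.7
#2: 4·118 + 3·6.8 + 1·204 = 696.4
#3: 4·116 + 3·2.4 + 1·192 = 663.2
#4: 4·99 + 3·7.7 + 1·385 = 804.1
#5: 4·12 + 3·8.3 + 1·76 = 148.9
#6: 4·109 + 3·9.0 + 1·523 = 986.0
Lowest: #5 at 148.9.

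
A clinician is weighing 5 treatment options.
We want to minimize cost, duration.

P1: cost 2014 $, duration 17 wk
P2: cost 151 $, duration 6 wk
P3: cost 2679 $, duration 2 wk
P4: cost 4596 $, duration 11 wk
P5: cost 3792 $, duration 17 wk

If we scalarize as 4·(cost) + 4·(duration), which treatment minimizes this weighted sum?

P1: 4·2014 + 4·17 = 8124
P2: 4·151 + 4·6 = 628
P3: 4·2679 + 4·2 = 10724
P4: 4·4596 + 4·11 = 18428
P5: 4·3792 + 4·17 = 15236
Lowest: P2 at 628.

P2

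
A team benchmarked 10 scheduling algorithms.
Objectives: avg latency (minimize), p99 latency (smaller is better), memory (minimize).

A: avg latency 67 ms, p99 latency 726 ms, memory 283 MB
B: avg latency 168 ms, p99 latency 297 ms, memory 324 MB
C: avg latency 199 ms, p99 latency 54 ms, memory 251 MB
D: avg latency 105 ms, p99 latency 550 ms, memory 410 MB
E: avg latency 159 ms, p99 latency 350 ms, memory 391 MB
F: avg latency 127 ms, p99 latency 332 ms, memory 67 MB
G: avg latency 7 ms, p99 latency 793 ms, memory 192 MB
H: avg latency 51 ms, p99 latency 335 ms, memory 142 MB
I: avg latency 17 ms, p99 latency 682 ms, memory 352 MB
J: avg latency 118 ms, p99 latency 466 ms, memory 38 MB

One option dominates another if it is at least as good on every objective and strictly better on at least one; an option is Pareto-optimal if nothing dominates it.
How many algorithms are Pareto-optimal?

A: dominated by H (avg latency 51≤67, p99 latency 335≤726, memory 142≤283).
B: not dominated.
C: not dominated (best p99 latency).
D: dominated by H (avg latency 51≤105, p99 latency 335≤550, memory 142≤410).
E: dominated by F (avg latency 127≤159, p99 latency 332≤350, memory 67≤391).
F: not dominated.
G: not dominated (best avg latency).
H: not dominated.
I: not dominated.
J: not dominated (best memory).
Pareto-optimal: B, C, F, G, H, I, J → 7.

7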